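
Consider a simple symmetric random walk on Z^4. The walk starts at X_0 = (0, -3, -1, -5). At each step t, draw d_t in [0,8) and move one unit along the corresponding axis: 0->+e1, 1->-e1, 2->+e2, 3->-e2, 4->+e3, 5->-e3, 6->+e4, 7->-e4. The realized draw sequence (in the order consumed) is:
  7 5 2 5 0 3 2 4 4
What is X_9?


(1, -2, -1, -6)

t=0: X=(0, -3, -1, -5), d=7 → -e4, X_1=(0, -3, -1, -6)
t=1: X=(0, -3, -1, -6), d=5 → -e3, X_2=(0, -3, -2, -6)
t=2: X=(0, -3, -2, -6), d=2 → +e2, X_3=(0, -2, -2, -6)
t=3: X=(0, -2, -2, -6), d=5 → -e3, X_4=(0, -2, -3, -6)
t=4: X=(0, -2, -3, -6), d=0 → +e1, X_5=(1, -2, -3, -6)
t=5: X=(1, -2, -3, -6), d=3 → -e2, X_6=(1, -3, -3, -6)
t=6: X=(1, -3, -3, -6), d=2 → +e2, X_7=(1, -2, -3, -6)
t=7: X=(1, -2, -3, -6), d=4 → +e3, X_8=(1, -2, -2, -6)
t=8: X=(1, -2, -2, -6), d=4 → +e3, X_9=(1, -2, -1, -6)


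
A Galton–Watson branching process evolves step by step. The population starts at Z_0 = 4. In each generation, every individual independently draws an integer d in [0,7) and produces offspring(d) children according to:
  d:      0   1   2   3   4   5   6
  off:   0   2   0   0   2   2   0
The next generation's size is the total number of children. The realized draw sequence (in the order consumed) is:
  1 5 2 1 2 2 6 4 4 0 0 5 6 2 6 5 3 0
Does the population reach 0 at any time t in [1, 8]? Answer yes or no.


yes

gen 0: Z_0=4, draws=[1, 5, 2, 1], offspring=[2, 2, 0, 2], Z_1=6
gen 1: Z_1=6, draws=[2, 2, 6, 4, 4, 0], offspring=[0, 0, 0, 2, 2, 0], Z_2=4
gen 2: Z_2=4, draws=[0, 5, 6, 2], offspring=[0, 2, 0, 0], Z_3=2
gen 3: Z_3=2, draws=[6, 5], offspring=[0, 2], Z_4=2
gen 4: Z_4=2, draws=[3, 0], offspring=[0, 0], Z_5=0
gen 5: Z_5=0, draws=[], offspring=[], Z_6=0
gen 6: Z_6=0, draws=[], offspring=[], Z_7=0
gen 7: Z_7=0, draws=[], offspring=[], Z_8=0


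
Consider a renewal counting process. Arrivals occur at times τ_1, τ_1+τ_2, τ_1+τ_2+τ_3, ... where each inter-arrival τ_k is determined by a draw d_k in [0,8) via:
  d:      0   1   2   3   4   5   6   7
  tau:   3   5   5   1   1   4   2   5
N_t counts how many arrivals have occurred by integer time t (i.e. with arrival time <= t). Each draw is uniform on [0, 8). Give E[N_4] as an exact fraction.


Inter-arrival values over d=0..7: [3, 5, 5, 1, 1, 4, 2, 5]
Each d has probability 1/8, so the pmf of τ is: f(1) = 1/4, f(2) = 1/8, f(3) = 1/8, f(4) = 1/8, f(5) = 3/8
Renewal equation for m(n) = E[N_n]: condition on τ_1 = k (if k <= n, one arrival plus a fresh copy on the remaining n−k steps): m(n) = F(n) + Σ_{k<=n} f(k)·m(n−k), where F(n) = P(τ <= n) and m(0) = 0
m(1) = F(1) = 1/4
m(2) = F(2) + f(1)·m(1) = 3/8 + 1/4·1/4 = 7/16
m(3) = F(3) + f(1)·m(2) + f(2)·m(1) = 1/2 + 1/4·7/16 + 1/8·1/4 = 41/64
m(4) = F(4) + f(1)·m(3) + f(2)·m(2) + f(3)·m(1) = 5/8 + 1/4·41/64 + 1/8·7/16 + 1/8·1/4 = 223/256
E[N_4] = m(4) = 223/256

223/256


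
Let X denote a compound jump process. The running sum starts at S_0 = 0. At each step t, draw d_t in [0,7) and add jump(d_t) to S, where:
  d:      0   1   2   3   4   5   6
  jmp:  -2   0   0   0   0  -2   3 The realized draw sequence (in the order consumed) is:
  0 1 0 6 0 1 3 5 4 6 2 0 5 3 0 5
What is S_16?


-10

t=0: S=0, d=0, jump=-2, S_1=-2
t=1: S=-2, d=1, jump=0, S_2=-2
t=2: S=-2, d=0, jump=-2, S_3=-4
t=3: S=-4, d=6, jump=3, S_4=-1
t=4: S=-1, d=0, jump=-2, S_5=-3
t=5: S=-3, d=1, jump=0, S_6=-3
t=6: S=-3, d=3, jump=0, S_7=-3
t=7: S=-3, d=5, jump=-2, S_8=-5
t=8: S=-5, d=4, jump=0, S_9=-5
t=9: S=-5, d=6, jump=3, S_10=-2
t=10: S=-2, d=2, jump=0, S_11=-2
t=11: S=-2, d=0, jump=-2, S_12=-4
t=12: S=-4, d=5, jump=-2, S_13=-6
t=13: S=-6, d=3, jump=0, S_14=-6
t=14: S=-6, d=0, jump=-2, S_15=-8
t=15: S=-8, d=5, jump=-2, S_16=-10


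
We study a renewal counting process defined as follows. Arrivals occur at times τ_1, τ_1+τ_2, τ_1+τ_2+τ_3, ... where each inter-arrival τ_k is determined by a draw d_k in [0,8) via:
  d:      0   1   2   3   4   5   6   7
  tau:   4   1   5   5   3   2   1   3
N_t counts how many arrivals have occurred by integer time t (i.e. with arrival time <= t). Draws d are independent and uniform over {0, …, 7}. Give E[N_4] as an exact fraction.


271/256

Inter-arrival values over d=0..7: [4, 1, 5, 5, 3, 2, 1, 3]
Each d has probability 1/8, so the pmf of τ is: f(1) = 1/4, f(2) = 1/8, f(3) = 1/4, f(4) = 1/8, f(5) = 1/4
Renewal equation for m(n) = E[N_n]: condition on τ_1 = k (if k <= n, one arrival plus a fresh copy on the remaining n−k steps): m(n) = F(n) + Σ_{k<=n} f(k)·m(n−k), where F(n) = P(τ <= n) and m(0) = 0
m(1) = F(1) = 1/4
m(2) = F(2) + f(1)·m(1) = 3/8 + 1/4·1/4 = 7/16
m(3) = F(3) + f(1)·m(2) + f(2)·m(1) = 5/8 + 1/4·7/16 + 1/8·1/4 = 49/64
m(4) = F(4) + f(1)·m(3) + f(2)·m(2) + f(3)·m(1) = 3/4 + 1/4·49/64 + 1/8·7/16 + 1/4·1/4 = 271/256
E[N_4] = m(4) = 271/256


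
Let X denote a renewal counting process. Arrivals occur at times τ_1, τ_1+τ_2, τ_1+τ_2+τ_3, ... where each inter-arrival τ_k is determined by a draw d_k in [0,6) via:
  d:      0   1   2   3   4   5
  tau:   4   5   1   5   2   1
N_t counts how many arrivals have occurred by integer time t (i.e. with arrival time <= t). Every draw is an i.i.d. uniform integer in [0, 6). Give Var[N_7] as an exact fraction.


298930943/306110016

Inter-arrival values over d=0..5: [4, 5, 1, 5, 2, 1]
Each d has probability 1/6, so the pmf of τ is: f(1) = 1/3, f(2) = 1/6, f(4) = 1/6, f(5) = 1/3
Let p_n(j) = P(N_n = j), with p_0 = [1]. Condition on τ_1: p_n(0) = P(τ > n), and for j >= 1, p_n(j) = Σ_{k<=n} f(k)·p_{n−k}(j−1)
p_1 = [2/3, 1/3]  (j = 0..1)
p_2 = [1/2, 7/18, 1/9]  (j = 0..2)
p_3 = [1/2, 5/18, 5/27, 1/27]  (j = 0..3)
p_4 = [1/3, 5/12, 17/108, 13/162, 1/81]  (j = 0..4)
p_5 = [0, 23/36, 13/54, 1/12, 8/243, 1/243]  (j = 0..5)
p_6 = [0, 13/36, 11/24, 1/8, 10/243, 19/1458, 1/729]  (j = 0..6)
p_7 = [0, 1/4, 29/72, 169/648, 5/81, 14/729, 11/2187, 1/2187]  (j = 0..7)
E[N_7] = Σ j·p_7(j) = 38741/17496;  E[N_7²] = Σ j²·p_7(j) = 102869/17496
Var[N_7] = 102869/17496 − (38741/17496)² = 298930943/306110016


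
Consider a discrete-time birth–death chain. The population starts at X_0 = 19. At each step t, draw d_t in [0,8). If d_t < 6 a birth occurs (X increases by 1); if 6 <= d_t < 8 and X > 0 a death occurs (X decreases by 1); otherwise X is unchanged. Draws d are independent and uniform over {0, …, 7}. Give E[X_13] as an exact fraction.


51/2

X can drop by at most 1 per step and X_0 = 19 > T = 13, so X_t >= 19 − t >= 6 > 0 for every t <= 13: the floor at 0 (the 'and X > 0' condition) never binds. Hence X_13 = X_0 + Σ_{t<13} Y_t with i.i.d. increments Y_t = y(d_t) ∈ {+1, −1, 0}.
Outcome values over d=0..7: [1, 1, 1, 1, 1, 1, -1, -1]
Σy = 4, Σy² = 8, M = 8
μ = 4/8 = 1/2,  σ² = 8/8 − (1/2)² = 3/4
E[X_13] = 19 + 13·(1/2) = 51/2


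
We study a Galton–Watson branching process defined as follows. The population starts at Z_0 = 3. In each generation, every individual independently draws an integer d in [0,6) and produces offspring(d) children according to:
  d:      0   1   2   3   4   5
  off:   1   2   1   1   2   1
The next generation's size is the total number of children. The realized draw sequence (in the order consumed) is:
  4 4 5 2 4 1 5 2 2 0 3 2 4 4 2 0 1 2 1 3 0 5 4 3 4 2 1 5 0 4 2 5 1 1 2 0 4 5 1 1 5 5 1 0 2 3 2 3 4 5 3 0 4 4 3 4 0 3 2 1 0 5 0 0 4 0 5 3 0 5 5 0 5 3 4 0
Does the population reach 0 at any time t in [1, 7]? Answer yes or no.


gen 0: Z_0=3, draws=[4, 4, 5], offspring=[2, 2, 1], Z_1=5
gen 1: Z_1=5, draws=[2, 4, 1, 5, 2], offspring=[1, 2, 2, 1, 1], Z_2=7
gen 2: Z_2=7, draws=[2, 0, 3, 2, 4, 4, 2], offspring=[1, 1, 1, 1, 2, 2, 1], Z_3=9
gen 3: Z_3=9, draws=[0, 1, 2, 1, 3, 0, 5, 4, 3], offspring=[1, 2, 1, 2, 1, 1, 1, 2, 1], Z_4=12
gen 4: Z_4=12, draws=[4, 2, 1, 5, 0, 4, 2, 5, 1, 1, 2, 0], offspring=[2, 1, 2, 1, 1, 2, 1, 1, 2, 2, 1, 1], Z_5=17
gen 5: Z_5=17, draws=[4, 5, 1, 1, 5, 5, 1, 0, 2, 3, 2, 3, 4, 5, 3, 0, 4], offspring=[2, 1, 2, 2, 1, 1, 2, 1, 1, 1, 1, 1, 2, 1, 1, 1, 2], Z_6=23
gen 6: Z_6=23, draws=[4, 3, 4, 0, 3, 2, 1, 0, 5, 0, 0, 4, 0, 5, 3, 0, 5, 5, 0, 5, 3, 4, 0], offspring=[2, 1, 2, 1, 1, 1, 2, 1, 1, 1, 1, 2, 1, 1, 1, 1, 1, 1, 1, 1, 1, 2, 1], Z_7=28

no


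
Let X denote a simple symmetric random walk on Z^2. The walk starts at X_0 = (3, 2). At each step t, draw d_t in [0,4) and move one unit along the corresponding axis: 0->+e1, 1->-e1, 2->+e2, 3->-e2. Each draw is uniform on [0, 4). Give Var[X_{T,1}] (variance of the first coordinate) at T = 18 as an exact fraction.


9

Outcome values over d=0..3: [1, -1, 0, 0]
Σy = 0, Σy² = 2, M = 4
μ = 0/4 = 0,  σ² = 2/4 − (0)² = 1/2
Independent increments: Var[X_18] = 18·σ² = 18·(1/2) = 9


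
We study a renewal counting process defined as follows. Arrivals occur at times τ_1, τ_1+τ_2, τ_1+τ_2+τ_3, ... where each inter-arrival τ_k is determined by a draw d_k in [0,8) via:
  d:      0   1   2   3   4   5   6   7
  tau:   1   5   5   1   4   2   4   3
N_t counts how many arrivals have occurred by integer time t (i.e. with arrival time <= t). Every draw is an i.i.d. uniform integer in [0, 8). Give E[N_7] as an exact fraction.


Inter-arrival values over d=0..7: [1, 5, 5, 1, 4, 2, 4, 3]
Each d has probability 1/8, so the pmf of τ is: f(1) = 1/4, f(2) = 1/8, f(3) = 1/8, f(4) = 1/4, f(5) = 1/4
Renewal equation for m(n) = E[N_n]: condition on τ_1 = k (if k <= n, one arrival plus a fresh copy on the remaining n−k steps): m(n) = F(n) + Σ_{k<=n} f(k)·m(n−k), where F(n) = P(τ <= n) and m(0) = 0
m(1) = F(1) = 1/4
m(2) = F(2) + f(1)·m(1) = 3/8 + 1/4·1/4 = 7/16
m(3) = F(3) + f(1)·m(2) + f(2)·m(1) = 1/2 + 1/4·7/16 + 1/8·1/4 = 41/64
m(4) = F(4) + f(1)·m(3) + f(2)·m(2) + f(3)·m(1) = 3/4 + 1/4·41/64 + 1/8·7/16 + 1/8·1/4 = 255/256
m(5) = F(5) + f(1)·m(4) + f(2)·m(3) + f(3)·m(2) + f(4)·m(1) = 1 + 1/4·255/256 + 1/8·41/64 + 1/8·7/16 + 1/4·1/4 = 1481/1024
m(6) = F(6) + f(1)·m(5) + f(2)·m(4) + f(3)·m(3) + f(4)·m(2) + f(5)·m(1) = 1 + 1/4·1481/1024 + 1/8·255/256 + 1/8·41/64 + 1/4·7/16 + 1/4·1/4 = 7119/4096
m(7) = F(7) + f(1)·m(6) + f(2)·m(5) + f(3)·m(4) + f(4)·m(3) + f(5)·m(2) = 1 + 1/4·7119/4096 + 1/8·1481/1024 + 1/8·255/256 + 1/4·41/64 + 1/4·7/16 = 32921/16384
E[N_7] = m(7) = 32921/16384

32921/16384


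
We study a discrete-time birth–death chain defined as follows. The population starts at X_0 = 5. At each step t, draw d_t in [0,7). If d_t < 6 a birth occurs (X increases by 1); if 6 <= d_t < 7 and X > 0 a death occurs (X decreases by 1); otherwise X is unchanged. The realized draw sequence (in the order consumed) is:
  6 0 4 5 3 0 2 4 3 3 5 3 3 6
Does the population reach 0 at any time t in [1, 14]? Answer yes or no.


t=0: X=5, d=6 → death, X_1=4
t=1: X=4, d=0 → birth, X_2=5
t=2: X=5, d=4 → birth, X_3=6
t=3: X=6, d=5 → birth, X_4=7
t=4: X=7, d=3 → birth, X_5=8
t=5: X=8, d=0 → birth, X_6=9
t=6: X=9, d=2 → birth, X_7=10
t=7: X=10, d=4 → birth, X_8=11
t=8: X=11, d=3 → birth, X_9=12
t=9: X=12, d=3 → birth, X_10=13
t=10: X=13, d=5 → birth, X_11=14
t=11: X=14, d=3 → birth, X_12=15
t=12: X=15, d=3 → birth, X_13=16
t=13: X=16, d=6 → death, X_14=15

no


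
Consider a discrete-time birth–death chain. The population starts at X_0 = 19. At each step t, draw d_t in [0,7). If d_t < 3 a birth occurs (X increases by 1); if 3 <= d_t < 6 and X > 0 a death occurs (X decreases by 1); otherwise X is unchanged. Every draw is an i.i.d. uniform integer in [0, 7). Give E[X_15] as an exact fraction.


19

X can drop by at most 1 per step and X_0 = 19 > T = 15, so X_t >= 19 − t >= 4 > 0 for every t <= 15: the floor at 0 (the 'and X > 0' condition) never binds. Hence X_15 = X_0 + Σ_{t<15} Y_t with i.i.d. increments Y_t = y(d_t) ∈ {+1, −1, 0}.
Outcome values over d=0..6: [1, 1, 1, -1, -1, -1, 0]
Σy = 0, Σy² = 6, M = 7
μ = 0/7 = 0,  σ² = 6/7 − (0)² = 6/7
E[X_15] = 19 + 15·(0) = 19


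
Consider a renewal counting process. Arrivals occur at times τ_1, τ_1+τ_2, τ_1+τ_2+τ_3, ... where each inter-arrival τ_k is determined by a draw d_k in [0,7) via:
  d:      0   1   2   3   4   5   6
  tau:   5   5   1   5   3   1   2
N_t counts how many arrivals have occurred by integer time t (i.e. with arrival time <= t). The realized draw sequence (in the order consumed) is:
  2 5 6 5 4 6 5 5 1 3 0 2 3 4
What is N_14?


draw d_1=2: τ_1=1, arrival time A_1=1
draw d_2=5: τ_2=1, arrival time A_2=2
draw d_3=6: τ_3=2, arrival time A_3=4
draw d_4=5: τ_4=1, arrival time A_4=5
draw d_5=4: τ_5=3, arrival time A_5=8
draw d_6=6: τ_6=2, arrival time A_6=10
draw d_7=5: τ_7=1, arrival time A_7=11
draw d_8=5: τ_8=1, arrival time A_8=12
draw d_9=1: τ_9=5, arrival time A_9=17
draw d_10=3: τ_10=5, arrival time A_10=22
draw d_11=0: τ_11=5, arrival time A_11=27
draw d_12=2: τ_12=1, arrival time A_12=28
draw d_13=3: τ_13=5, arrival time A_13=33
draw d_14=4: τ_14=3, arrival time A_14=36
N_t over t=0..14: 0:0 1:1 2:2 3:2 4:3 5:4 6:4 7:4 8:5 9:5 10:6 11:7 12:8 13:8 14:8

8


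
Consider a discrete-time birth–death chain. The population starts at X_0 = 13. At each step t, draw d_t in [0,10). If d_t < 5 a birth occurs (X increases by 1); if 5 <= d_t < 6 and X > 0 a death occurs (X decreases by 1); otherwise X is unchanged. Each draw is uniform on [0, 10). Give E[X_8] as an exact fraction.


81/5

X can drop by at most 1 per step and X_0 = 13 > T = 8, so X_t >= 13 − t >= 5 > 0 for every t <= 8: the floor at 0 (the 'and X > 0' condition) never binds. Hence X_8 = X_0 + Σ_{t<8} Y_t with i.i.d. increments Y_t = y(d_t) ∈ {+1, −1, 0}.
Outcome values over d=0..9: [1, 1, 1, 1, 1, -1, 0, 0, 0, 0]
Σy = 4, Σy² = 6, M = 10
μ = 4/10 = 2/5,  σ² = 6/10 − (2/5)² = 11/25
E[X_8] = 13 + 8·(2/5) = 81/5


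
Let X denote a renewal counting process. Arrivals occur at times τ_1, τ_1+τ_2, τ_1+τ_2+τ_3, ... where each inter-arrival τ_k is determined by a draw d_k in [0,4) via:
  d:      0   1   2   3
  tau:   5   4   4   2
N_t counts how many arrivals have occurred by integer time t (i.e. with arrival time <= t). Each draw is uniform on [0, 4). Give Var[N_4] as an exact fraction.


Inter-arrival values over d=0..3: [5, 4, 4, 2]
Each d has probability 1/4, so the pmf of τ is: f(2) = 1/4, f(4) = 1/2, f(5) = 1/4
Let p_n(j) = P(N_n = j), with p_0 = [1]. Condition on τ_1: p_n(0) = P(τ > n), and for j >= 1, p_n(j) = Σ_{k<=n} f(k)·p_{n−k}(j−1)
p_1 = [1]  (j = 0)
p_2 = [3/4, 1/4]  (j = 0..1)
p_3 = [3/4, 1/4]  (j = 0..1)
p_4 = [1/4, 11/16, 1/16]  (j = 0..2)
E[N_4] = Σ j·p_4(j) = 13/16;  E[N_4²] = Σ j²·p_4(j) = 15/16
Var[N_4] = 15/16 − (13/16)² = 71/256

71/256


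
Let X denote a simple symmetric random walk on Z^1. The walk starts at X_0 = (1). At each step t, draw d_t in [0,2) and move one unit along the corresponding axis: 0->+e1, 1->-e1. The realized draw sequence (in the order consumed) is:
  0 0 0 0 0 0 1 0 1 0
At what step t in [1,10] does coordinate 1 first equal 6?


5

t=0: X=(1), d=0 → +e1, X_1=(2)
t=1: X=(2), d=0 → +e1, X_2=(3)
t=2: X=(3), d=0 → +e1, X_3=(4)
t=3: X=(4), d=0 → +e1, X_4=(5)
t=4: X=(5), d=0 → +e1, X_5=(6)
t=5: X=(6), d=0 → +e1, X_6=(7)
t=6: X=(7), d=1 → -e1, X_7=(6)
t=7: X=(6), d=0 → +e1, X_8=(7)
t=8: X=(7), d=1 → -e1, X_9=(6)
t=9: X=(6), d=0 → +e1, X_10=(7)


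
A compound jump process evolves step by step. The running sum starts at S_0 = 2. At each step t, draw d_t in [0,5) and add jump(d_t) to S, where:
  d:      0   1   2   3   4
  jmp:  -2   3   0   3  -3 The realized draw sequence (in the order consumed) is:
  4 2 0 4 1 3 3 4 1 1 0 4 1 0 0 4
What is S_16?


t=0: S=2, d=4, jump=-3, S_1=-1
t=1: S=-1, d=2, jump=0, S_2=-1
t=2: S=-1, d=0, jump=-2, S_3=-3
t=3: S=-3, d=4, jump=-3, S_4=-6
t=4: S=-6, d=1, jump=3, S_5=-3
t=5: S=-3, d=3, jump=3, S_6=0
t=6: S=0, d=3, jump=3, S_7=3
t=7: S=3, d=4, jump=-3, S_8=0
t=8: S=0, d=1, jump=3, S_9=3
t=9: S=3, d=1, jump=3, S_10=6
t=10: S=6, d=0, jump=-2, S_11=4
t=11: S=4, d=4, jump=-3, S_12=1
t=12: S=1, d=1, jump=3, S_13=4
t=13: S=4, d=0, jump=-2, S_14=2
t=14: S=2, d=0, jump=-2, S_15=0
t=15: S=0, d=4, jump=-3, S_16=-3

-3


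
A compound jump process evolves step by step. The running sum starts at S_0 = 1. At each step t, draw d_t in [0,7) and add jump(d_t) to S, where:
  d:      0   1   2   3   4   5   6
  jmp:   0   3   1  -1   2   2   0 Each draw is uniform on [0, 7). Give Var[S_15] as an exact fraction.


180/7

Outcome values over d=0..6: [0, 3, 1, -1, 2, 2, 0]
Σy = 7, Σy² = 19, M = 7
μ = 7/7 = 1,  σ² = 19/7 − (1)² = 12/7
Independent increments: Var[S_15] = 15·σ² = 15·(12/7) = 180/7


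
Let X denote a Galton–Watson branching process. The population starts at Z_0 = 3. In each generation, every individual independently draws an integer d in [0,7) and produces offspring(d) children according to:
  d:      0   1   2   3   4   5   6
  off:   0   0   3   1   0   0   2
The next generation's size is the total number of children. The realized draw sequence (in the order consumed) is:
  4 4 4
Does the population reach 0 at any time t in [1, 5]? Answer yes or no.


yes

gen 0: Z_0=3, draws=[4, 4, 4], offspring=[0, 0, 0], Z_1=0
gen 1: Z_1=0, draws=[], offspring=[], Z_2=0
gen 2: Z_2=0, draws=[], offspring=[], Z_3=0
gen 3: Z_3=0, draws=[], offspring=[], Z_4=0
gen 4: Z_4=0, draws=[], offspring=[], Z_5=0


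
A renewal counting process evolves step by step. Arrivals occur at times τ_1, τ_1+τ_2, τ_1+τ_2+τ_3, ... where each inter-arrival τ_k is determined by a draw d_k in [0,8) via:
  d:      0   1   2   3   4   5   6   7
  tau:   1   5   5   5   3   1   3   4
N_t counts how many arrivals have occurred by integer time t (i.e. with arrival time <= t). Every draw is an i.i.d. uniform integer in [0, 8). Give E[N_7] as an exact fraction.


29477/16384

Inter-arrival values over d=0..7: [1, 5, 5, 5, 3, 1, 3, 4]
Each d has probability 1/8, so the pmf of τ is: f(1) = 1/4, f(3) = 1/4, f(4) = 1/8, f(5) = 3/8
Renewal equation for m(n) = E[N_n]: condition on τ_1 = k (if k <= n, one arrival plus a fresh copy on the remaining n−k steps): m(n) = F(n) + Σ_{k<=n} f(k)·m(n−k), where F(n) = P(τ <= n) and m(0) = 0
m(1) = F(1) = 1/4
m(2) = F(2) + f(1)·m(1) = 1/4 + 1/4·1/4 = 5/16
m(3) = F(3) + f(1)·m(2) = 1/2 + 1/4·5/16 = 37/64
m(4) = F(4) + f(1)·m(3) + f(3)·m(1) = 5/8 + 1/4·37/64 + 1/4·1/4 = 213/256
m(5) = F(5) + f(1)·m(4) + f(3)·m(2) + f(4)·m(1) = 1 + 1/4·213/256 + 1/4·5/16 + 1/8·1/4 = 1349/1024
m(6) = F(6) + f(1)·m(5) + f(3)·m(3) + f(4)·m(2) + f(5)·m(1) = 1 + 1/4·1349/1024 + 1/4·37/64 + 1/8·5/16 + 3/8·1/4 = 6581/4096
m(7) = F(7) + f(1)·m(6) + f(3)·m(4) + f(4)·m(3) + f(5)·m(2) = 1 + 1/4·6581/4096 + 1/4·213/256 + 1/8·37/64 + 3/8·5/16 = 29477/16384
E[N_7] = m(7) = 29477/16384


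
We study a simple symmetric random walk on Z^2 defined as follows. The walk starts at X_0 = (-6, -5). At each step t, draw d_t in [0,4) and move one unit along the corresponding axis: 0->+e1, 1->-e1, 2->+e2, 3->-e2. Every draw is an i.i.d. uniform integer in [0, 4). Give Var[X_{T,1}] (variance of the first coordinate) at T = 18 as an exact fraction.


Outcome values over d=0..3: [1, -1, 0, 0]
Σy = 0, Σy² = 2, M = 4
μ = 0/4 = 0,  σ² = 2/4 − (0)² = 1/2
Independent increments: Var[X_18] = 18·σ² = 18·(1/2) = 9

9


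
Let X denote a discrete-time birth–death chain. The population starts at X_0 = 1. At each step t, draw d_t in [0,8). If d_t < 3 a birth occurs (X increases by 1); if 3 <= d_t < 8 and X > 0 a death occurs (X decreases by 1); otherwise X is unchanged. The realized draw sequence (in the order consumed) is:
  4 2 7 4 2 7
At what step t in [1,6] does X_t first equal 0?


t=0: X=1, d=4 → death, X_1=0
t=1: X=0, d=2 → birth, X_2=1
t=2: X=1, d=7 → death, X_3=0
t=3: X=0, d=4 → hold, X_4=0
t=4: X=0, d=2 → birth, X_5=1
t=5: X=1, d=7 → death, X_6=0

1


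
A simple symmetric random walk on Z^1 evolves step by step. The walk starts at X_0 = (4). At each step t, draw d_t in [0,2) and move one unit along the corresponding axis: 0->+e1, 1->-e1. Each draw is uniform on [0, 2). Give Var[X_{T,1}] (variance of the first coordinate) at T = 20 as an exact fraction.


Outcome values over d=0..1: [1, -1]
Σy = 0, Σy² = 2, M = 2
μ = 0/2 = 0,  σ² = 2/2 − (0)² = 1
Independent increments: Var[X_20] = 20·σ² = 20·(1) = 20

20


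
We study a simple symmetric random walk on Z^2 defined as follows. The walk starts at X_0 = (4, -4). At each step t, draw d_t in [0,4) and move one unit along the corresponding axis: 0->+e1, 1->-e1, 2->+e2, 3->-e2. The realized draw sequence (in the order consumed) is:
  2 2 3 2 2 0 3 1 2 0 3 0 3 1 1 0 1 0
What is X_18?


(5, -3)

t=0: X=(4, -4), d=2 → +e2, X_1=(4, -3)
t=1: X=(4, -3), d=2 → +e2, X_2=(4, -2)
t=2: X=(4, -2), d=3 → -e2, X_3=(4, -3)
t=3: X=(4, -3), d=2 → +e2, X_4=(4, -2)
t=4: X=(4, -2), d=2 → +e2, X_5=(4, -1)
t=5: X=(4, -1), d=0 → +e1, X_6=(5, -1)
t=6: X=(5, -1), d=3 → -e2, X_7=(5, -2)
t=7: X=(5, -2), d=1 → -e1, X_8=(4, -2)
t=8: X=(4, -2), d=2 → +e2, X_9=(4, -1)
t=9: X=(4, -1), d=0 → +e1, X_10=(5, -1)
t=10: X=(5, -1), d=3 → -e2, X_11=(5, -2)
t=11: X=(5, -2), d=0 → +e1, X_12=(6, -2)
t=12: X=(6, -2), d=3 → -e2, X_13=(6, -3)
t=13: X=(6, -3), d=1 → -e1, X_14=(5, -3)
t=14: X=(5, -3), d=1 → -e1, X_15=(4, -3)
t=15: X=(4, -3), d=0 → +e1, X_16=(5, -3)
t=16: X=(5, -3), d=1 → -e1, X_17=(4, -3)
t=17: X=(4, -3), d=0 → +e1, X_18=(5, -3)


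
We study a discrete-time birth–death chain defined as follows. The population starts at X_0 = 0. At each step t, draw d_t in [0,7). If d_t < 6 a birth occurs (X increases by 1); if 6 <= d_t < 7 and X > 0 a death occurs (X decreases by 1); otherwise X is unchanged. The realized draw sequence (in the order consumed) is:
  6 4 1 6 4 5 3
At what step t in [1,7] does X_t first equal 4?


7

t=0: X=0, d=6 → hold, X_1=0
t=1: X=0, d=4 → birth, X_2=1
t=2: X=1, d=1 → birth, X_3=2
t=3: X=2, d=6 → death, X_4=1
t=4: X=1, d=4 → birth, X_5=2
t=5: X=2, d=5 → birth, X_6=3
t=6: X=3, d=3 → birth, X_7=4


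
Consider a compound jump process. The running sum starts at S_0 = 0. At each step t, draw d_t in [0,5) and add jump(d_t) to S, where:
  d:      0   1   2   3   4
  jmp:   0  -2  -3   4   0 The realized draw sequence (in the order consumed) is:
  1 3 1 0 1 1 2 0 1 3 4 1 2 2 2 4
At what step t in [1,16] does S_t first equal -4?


6

t=0: S=0, d=1, jump=-2, S_1=-2
t=1: S=-2, d=3, jump=4, S_2=2
t=2: S=2, d=1, jump=-2, S_3=0
t=3: S=0, d=0, jump=0, S_4=0
t=4: S=0, d=1, jump=-2, S_5=-2
t=5: S=-2, d=1, jump=-2, S_6=-4
t=6: S=-4, d=2, jump=-3, S_7=-7
t=7: S=-7, d=0, jump=0, S_8=-7
t=8: S=-7, d=1, jump=-2, S_9=-9
t=9: S=-9, d=3, jump=4, S_10=-5
t=10: S=-5, d=4, jump=0, S_11=-5
t=11: S=-5, d=1, jump=-2, S_12=-7
t=12: S=-7, d=2, jump=-3, S_13=-10
t=13: S=-10, d=2, jump=-3, S_14=-13
t=14: S=-13, d=2, jump=-3, S_15=-16
t=15: S=-16, d=4, jump=0, S_16=-16


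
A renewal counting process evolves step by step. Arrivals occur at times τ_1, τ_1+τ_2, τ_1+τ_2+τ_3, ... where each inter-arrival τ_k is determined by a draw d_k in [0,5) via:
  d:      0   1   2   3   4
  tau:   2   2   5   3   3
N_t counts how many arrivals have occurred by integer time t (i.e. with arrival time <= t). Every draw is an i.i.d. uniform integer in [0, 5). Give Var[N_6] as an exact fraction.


Inter-arrival values over d=0..4: [2, 2, 5, 3, 3]
Each d has probability 1/5, so the pmf of τ is: f(2) = 2/5, f(3) = 2/5, f(5) = 1/5
Let p_n(j) = P(N_n = j), with p_0 = [1]. Condition on τ_1: p_n(0) = P(τ > n), and for j >= 1, p_n(j) = Σ_{k<=n} f(k)·p_{n−k}(j−1)
p_1 = [1]  (j = 0)
p_2 = [3/5, 2/5]  (j = 0..1)
p_3 = [1/5, 4/5]  (j = 0..1)
p_4 = [1/5, 16/25, 4/25]  (j = 0..2)
p_5 = [0, 13/25, 12/25]  (j = 0..2)
p_6 = [0, 9/25, 72/125, 8/125]  (j = 0..3)
E[N_6] = Σ j·p_6(j) = 213/125;  E[N_6²] = Σ j²·p_6(j) = 81/25
Var[N_6] = 81/25 − (213/125)² = 5256/15625

5256/15625


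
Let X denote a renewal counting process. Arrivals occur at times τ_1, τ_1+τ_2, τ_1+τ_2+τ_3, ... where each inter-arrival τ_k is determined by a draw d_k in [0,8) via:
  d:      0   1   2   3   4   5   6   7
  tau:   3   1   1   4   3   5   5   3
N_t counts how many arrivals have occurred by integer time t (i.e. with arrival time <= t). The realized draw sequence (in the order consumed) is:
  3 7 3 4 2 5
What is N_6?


draw d_1=3: τ_1=4, arrival time A_1=4
draw d_2=7: τ_2=3, arrival time A_2=7
draw d_3=3: τ_3=4, arrival time A_3=11
draw d_4=4: τ_4=3, arrival time A_4=14
draw d_5=2: τ_5=1, arrival time A_5=15
draw d_6=5: τ_6=5, arrival time A_6=20
N_t over t=0..6: 0:0 1:0 2:0 3:0 4:1 5:1 6:1

1


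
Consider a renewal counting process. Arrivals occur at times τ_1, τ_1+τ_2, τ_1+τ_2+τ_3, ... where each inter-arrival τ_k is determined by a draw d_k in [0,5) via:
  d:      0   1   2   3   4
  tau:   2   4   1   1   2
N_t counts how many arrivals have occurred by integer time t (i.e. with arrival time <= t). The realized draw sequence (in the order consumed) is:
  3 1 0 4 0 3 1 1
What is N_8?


draw d_1=3: τ_1=1, arrival time A_1=1
draw d_2=1: τ_2=4, arrival time A_2=5
draw d_3=0: τ_3=2, arrival time A_3=7
draw d_4=4: τ_4=2, arrival time A_4=9
draw d_5=0: τ_5=2, arrival time A_5=11
draw d_6=3: τ_6=1, arrival time A_6=12
draw d_7=1: τ_7=4, arrival time A_7=16
draw d_8=1: τ_8=4, arrival time A_8=20
N_t over t=0..8: 0:0 1:1 2:1 3:1 4:1 5:2 6:2 7:3 8:3

3


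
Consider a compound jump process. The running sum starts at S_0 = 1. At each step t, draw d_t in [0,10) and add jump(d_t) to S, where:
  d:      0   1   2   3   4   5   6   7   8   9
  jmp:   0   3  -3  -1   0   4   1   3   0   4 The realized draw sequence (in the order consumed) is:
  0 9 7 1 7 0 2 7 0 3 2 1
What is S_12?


t=0: S=1, d=0, jump=0, S_1=1
t=1: S=1, d=9, jump=4, S_2=5
t=2: S=5, d=7, jump=3, S_3=8
t=3: S=8, d=1, jump=3, S_4=11
t=4: S=11, d=7, jump=3, S_5=14
t=5: S=14, d=0, jump=0, S_6=14
t=6: S=14, d=2, jump=-3, S_7=11
t=7: S=11, d=7, jump=3, S_8=14
t=8: S=14, d=0, jump=0, S_9=14
t=9: S=14, d=3, jump=-1, S_10=13
t=10: S=13, d=2, jump=-3, S_11=10
t=11: S=10, d=1, jump=3, S_12=13

13


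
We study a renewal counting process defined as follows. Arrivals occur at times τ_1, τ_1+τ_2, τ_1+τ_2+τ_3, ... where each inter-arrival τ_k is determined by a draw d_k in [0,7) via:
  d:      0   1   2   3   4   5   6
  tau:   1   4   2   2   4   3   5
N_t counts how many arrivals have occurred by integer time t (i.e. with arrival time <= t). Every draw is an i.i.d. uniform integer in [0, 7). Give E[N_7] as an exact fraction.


1715778/823543

Inter-arrival values over d=0..6: [1, 4, 2, 2, 4, 3, 5]
Each d has probability 1/7, so the pmf of τ is: f(1) = 1/7, f(2) = 2/7, f(3) = 1/7, f(4) = 2/7, f(5) = 1/7
Renewal equation for m(n) = E[N_n]: condition on τ_1 = k (if k <= n, one arrival plus a fresh copy on the remaining n−k steps): m(n) = F(n) + Σ_{k<=n} f(k)·m(n−k), where F(n) = P(τ <= n) and m(0) = 0
m(1) = F(1) = 1/7
m(2) = F(2) + f(1)·m(1) = 3/7 + 1/7·1/7 = 22/49
m(3) = F(3) + f(1)·m(2) + f(2)·m(1) = 4/7 + 1/7·22/49 + 2/7·1/7 = 232/343
m(4) = F(4) + f(1)·m(3) + f(2)·m(2) + f(3)·m(1) = 6/7 + 1/7·232/343 + 2/7·22/49 + 1/7·1/7 = 2647/2401
m(5) = F(5) + f(1)·m(4) + f(2)·m(3) + f(3)·m(2) + f(4)·m(1) = 1 + 1/7·2647/2401 + 2/7·232/343 + 1/7·22/49 + 2/7·1/7 = 24466/16807
m(6) = F(6) + f(1)·m(5) + f(2)·m(4) + f(3)·m(3) + f(4)·m(2) + f(5)·m(1) = 1 + 1/7·24466/16807 + 2/7·2647/2401 + 1/7·232/343 + 2/7·22/49 + 1/7·1/7 = 208034/117649
m(7) = F(7) + f(1)·m(6) + f(2)·m(5) + f(3)·m(4) + f(4)·m(3) + f(5)·m(2) = 1 + 1/7·208034/117649 + 2/7·24466/16807 + 1/7·2647/2401 + 2/7·232/343 + 1/7·22/49 = 1715778/823543
E[N_7] = m(7) = 1715778/823543


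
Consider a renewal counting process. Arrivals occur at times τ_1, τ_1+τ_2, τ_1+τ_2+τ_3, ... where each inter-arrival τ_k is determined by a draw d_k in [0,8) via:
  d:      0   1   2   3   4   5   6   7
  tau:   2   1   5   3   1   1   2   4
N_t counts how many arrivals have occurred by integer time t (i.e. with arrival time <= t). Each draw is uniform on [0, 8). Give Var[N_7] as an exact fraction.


5427016709463/4398046511104

Inter-arrival values over d=0..7: [2, 1, 5, 3, 1, 1, 2, 4]
Each d has probability 1/8, so the pmf of τ is: f(1) = 3/8, f(2) = 1/4, f(3) = 1/8, f(4) = 1/8, f(5) = 1/8
Let p_n(j) = P(N_n = j), with p_0 = [1]. Condition on τ_1: p_n(0) = P(τ > n), and for j >= 1, p_n(j) = Σ_{k<=n} f(k)·p_{n−k}(j−1)
p_1 = [5/8, 3/8]  (j = 0..1)
p_2 = [3/8, 31/64, 9/64]  (j = 0..2)
p_3 = [1/4, 27/64, 141/512, 27/512]  (j = 0..3)
p_4 = [1/8, 25/64, 167/512, 567/4096, 81/4096]  (j = 0..4)
p_5 = [0, 23/64, 23/64, 855/4096, 2133/32768, 243/32768]  (j = 0..5)
p_6 = [0, 3/16, 201/512, 1099/4096, 3915/32768, 7695/262144, 729/262144]  (j = 0..6)
p_7 = [0, 3/32, 165/512, 1351/4096, 2895/16384, 16659/262144, 26973/2097152, 2187/2097152]  (j = 0..7)
E[N_7] = Σ j·p_7(j) = 5949171/2097152;  E[N_7²] = Σ j²·p_7(j) = 19464327/2097152
Var[N_7] = 19464327/2097152 − (5949171/2097152)² = 5427016709463/4398046511104


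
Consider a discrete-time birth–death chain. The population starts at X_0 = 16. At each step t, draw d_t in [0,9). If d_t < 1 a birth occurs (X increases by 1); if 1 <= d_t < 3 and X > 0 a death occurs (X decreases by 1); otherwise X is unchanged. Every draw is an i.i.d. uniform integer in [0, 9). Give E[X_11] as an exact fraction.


133/9

X can drop by at most 1 per step and X_0 = 16 > T = 11, so X_t >= 16 − t >= 5 > 0 for every t <= 11: the floor at 0 (the 'and X > 0' condition) never binds. Hence X_11 = X_0 + Σ_{t<11} Y_t with i.i.d. increments Y_t = y(d_t) ∈ {+1, −1, 0}.
Outcome values over d=0..8: [1, -1, -1, 0, 0, 0, 0, 0, 0]
Σy = -1, Σy² = 3, M = 9
μ = -1/9 = -1/9,  σ² = 3/9 − (-1/9)² = 26/81
E[X_11] = 16 + 11·(-1/9) = 133/9


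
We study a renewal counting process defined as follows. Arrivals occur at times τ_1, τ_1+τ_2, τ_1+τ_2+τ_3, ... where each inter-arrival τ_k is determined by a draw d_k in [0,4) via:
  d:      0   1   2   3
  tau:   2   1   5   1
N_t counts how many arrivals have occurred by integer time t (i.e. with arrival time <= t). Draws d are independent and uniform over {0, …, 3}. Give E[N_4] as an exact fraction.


27/16

Inter-arrival values over d=0..3: [2, 1, 5, 1]
Each d has probability 1/4, so the pmf of τ is: f(1) = 1/2, f(2) = 1/4, f(5) = 1/4
Renewal equation for m(n) = E[N_n]: condition on τ_1 = k (if k <= n, one arrival plus a fresh copy on the remaining n−k steps): m(n) = F(n) + Σ_{k<=n} f(k)·m(n−k), where F(n) = P(τ <= n) and m(0) = 0
m(1) = F(1) = 1/2
m(2) = F(2) + f(1)·m(1) = 3/4 + 1/2·1/2 = 1
m(3) = F(3) + f(1)·m(2) + f(2)·m(1) = 3/4 + 1/2·1 + 1/4·1/2 = 11/8
m(4) = F(4) + f(1)·m(3) + f(2)·m(2) = 3/4 + 1/2·11/8 + 1/4·1 = 27/16
E[N_4] = m(4) = 27/16


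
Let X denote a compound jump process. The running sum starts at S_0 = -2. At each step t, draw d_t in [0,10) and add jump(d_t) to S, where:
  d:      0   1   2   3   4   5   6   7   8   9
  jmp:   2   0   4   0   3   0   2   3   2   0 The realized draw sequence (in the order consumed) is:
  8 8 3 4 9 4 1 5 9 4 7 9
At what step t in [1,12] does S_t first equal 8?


t=0: S=-2, d=8, jump=2, S_1=0
t=1: S=0, d=8, jump=2, S_2=2
t=2: S=2, d=3, jump=0, S_3=2
t=3: S=2, d=4, jump=3, S_4=5
t=4: S=5, d=9, jump=0, S_5=5
t=5: S=5, d=4, jump=3, S_6=8
t=6: S=8, d=1, jump=0, S_7=8
t=7: S=8, d=5, jump=0, S_8=8
t=8: S=8, d=9, jump=0, S_9=8
t=9: S=8, d=4, jump=3, S_10=11
t=10: S=11, d=7, jump=3, S_11=14
t=11: S=14, d=9, jump=0, S_12=14

6


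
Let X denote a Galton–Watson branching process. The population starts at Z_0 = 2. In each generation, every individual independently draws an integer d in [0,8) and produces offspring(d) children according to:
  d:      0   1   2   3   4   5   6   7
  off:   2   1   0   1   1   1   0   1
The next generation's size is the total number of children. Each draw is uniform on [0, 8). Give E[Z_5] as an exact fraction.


16807/16384

Outcome values over d=0..7: [2, 1, 0, 1, 1, 1, 0, 1]
Σy = 7, Σy² = 9, M = 8
μ = 7/8 = 7/8,  σ² = 9/8 − (7/8)² = 23/64
E[Z_0] = 2
E[Z_1] = 7/8·E[Z_0] = 7/4
E[Z_2] = 7/8·E[Z_1] = 49/32
E[Z_3] = 7/8·E[Z_2] = 343/256
E[Z_4] = 7/8·E[Z_3] = 2401/2048
E[Z_5] = 7/8·E[Z_4] = 16807/16384


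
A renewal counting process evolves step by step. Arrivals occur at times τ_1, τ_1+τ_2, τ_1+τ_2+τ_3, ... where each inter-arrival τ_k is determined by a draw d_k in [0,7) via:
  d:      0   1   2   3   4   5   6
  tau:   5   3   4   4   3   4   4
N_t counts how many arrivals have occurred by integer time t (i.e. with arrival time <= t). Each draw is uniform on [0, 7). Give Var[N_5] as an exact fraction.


0

Inter-arrival values over d=0..6: [5, 3, 4, 4, 3, 4, 4]
Each d has probability 1/7, so the pmf of τ is: f(3) = 2/7, f(4) = 4/7, f(5) = 1/7
Let p_n(j) = P(N_n = j), with p_0 = [1]. Condition on τ_1: p_n(0) = P(τ > n), and for j >= 1, p_n(j) = Σ_{k<=n} f(k)·p_{n−k}(j−1)
p_1 = [1]  (j = 0)
p_2 = [1]  (j = 0)
p_3 = [5/7, 2/7]  (j = 0..1)
p_4 = [1/7, 6/7]  (j = 0..1)
p_5 = [0, 1]  (j = 0..1)
E[N_5] = Σ j·p_5(j) = 1;  E[N_5²] = Σ j²·p_5(j) = 1
Var[N_5] = 1 − (1)² = 0


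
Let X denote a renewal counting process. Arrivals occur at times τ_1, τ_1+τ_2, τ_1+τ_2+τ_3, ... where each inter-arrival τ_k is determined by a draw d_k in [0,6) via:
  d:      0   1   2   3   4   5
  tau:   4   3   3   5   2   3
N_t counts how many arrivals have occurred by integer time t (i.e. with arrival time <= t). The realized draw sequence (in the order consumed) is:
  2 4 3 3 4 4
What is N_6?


2

draw d_1=2: τ_1=3, arrival time A_1=3
draw d_2=4: τ_2=2, arrival time A_2=5
draw d_3=3: τ_3=5, arrival time A_3=10
draw d_4=3: τ_4=5, arrival time A_4=15
draw d_5=4: τ_5=2, arrival time A_5=17
draw d_6=4: τ_6=2, arrival time A_6=19
N_t over t=0..6: 0:0 1:0 2:0 3:1 4:1 5:2 6:2


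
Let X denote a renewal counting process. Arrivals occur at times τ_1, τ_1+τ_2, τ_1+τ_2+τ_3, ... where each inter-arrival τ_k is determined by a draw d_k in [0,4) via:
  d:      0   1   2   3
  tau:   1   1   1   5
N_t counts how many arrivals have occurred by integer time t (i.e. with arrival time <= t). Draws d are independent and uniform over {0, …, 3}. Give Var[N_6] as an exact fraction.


Inter-arrival values over d=0..3: [1, 1, 1, 5]
Each d has probability 1/4, so the pmf of τ is: f(1) = 3/4, f(5) = 1/4
Let p_n(j) = P(N_n = j), with p_0 = [1]. Condition on τ_1: p_n(0) = P(τ > n), and for j >= 1, p_n(j) = Σ_{k<=n} f(k)·p_{n−k}(j−1)
p_1 = [1/4, 3/4]  (j = 0..1)
p_2 = [1/4, 3/16, 9/16]  (j = 0..2)
p_3 = [1/4, 3/16, 9/64, 27/64]  (j = 0..3)
p_4 = [1/4, 3/16, 9/64, 27/256, 81/256]  (j = 0..4)
p_5 = [0, 7/16, 9/64, 27/256, 81/1024, 243/1024]  (j = 0..5)
p_6 = [0, 1/16, 33/64, 27/256, 81/1024, 243/4096, 729/4096]  (j = 0..6)
E[N_6] = Σ j·p_6(j) = 12661/4096;  E[N_6²] = Σ j²·p_6(j) = 50095/4096
Var[N_6] = 50095/4096 − (12661/4096)² = 44888199/16777216

44888199/16777216


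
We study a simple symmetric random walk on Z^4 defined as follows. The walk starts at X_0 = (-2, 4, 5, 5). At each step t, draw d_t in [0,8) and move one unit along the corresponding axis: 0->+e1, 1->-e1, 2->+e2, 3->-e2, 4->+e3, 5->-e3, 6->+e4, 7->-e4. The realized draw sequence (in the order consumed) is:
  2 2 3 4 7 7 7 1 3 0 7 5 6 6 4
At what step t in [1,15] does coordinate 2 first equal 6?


t=0: X=(-2, 4, 5, 5), d=2 → +e2, X_1=(-2, 5, 5, 5)
t=1: X=(-2, 5, 5, 5), d=2 → +e2, X_2=(-2, 6, 5, 5)
t=2: X=(-2, 6, 5, 5), d=3 → -e2, X_3=(-2, 5, 5, 5)
t=3: X=(-2, 5, 5, 5), d=4 → +e3, X_4=(-2, 5, 6, 5)
t=4: X=(-2, 5, 6, 5), d=7 → -e4, X_5=(-2, 5, 6, 4)
t=5: X=(-2, 5, 6, 4), d=7 → -e4, X_6=(-2, 5, 6, 3)
t=6: X=(-2, 5, 6, 3), d=7 → -e4, X_7=(-2, 5, 6, 2)
t=7: X=(-2, 5, 6, 2), d=1 → -e1, X_8=(-3, 5, 6, 2)
t=8: X=(-3, 5, 6, 2), d=3 → -e2, X_9=(-3, 4, 6, 2)
t=9: X=(-3, 4, 6, 2), d=0 → +e1, X_10=(-2, 4, 6, 2)
t=10: X=(-2, 4, 6, 2), d=7 → -e4, X_11=(-2, 4, 6, 1)
t=11: X=(-2, 4, 6, 1), d=5 → -e3, X_12=(-2, 4, 5, 1)
t=12: X=(-2, 4, 5, 1), d=6 → +e4, X_13=(-2, 4, 5, 2)
t=13: X=(-2, 4, 5, 2), d=6 → +e4, X_14=(-2, 4, 5, 3)
t=14: X=(-2, 4, 5, 3), d=4 → +e3, X_15=(-2, 4, 6, 3)

2


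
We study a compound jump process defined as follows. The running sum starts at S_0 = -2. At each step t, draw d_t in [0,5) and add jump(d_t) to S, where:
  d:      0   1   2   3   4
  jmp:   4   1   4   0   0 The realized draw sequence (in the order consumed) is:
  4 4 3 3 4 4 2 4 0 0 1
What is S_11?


t=0: S=-2, d=4, jump=0, S_1=-2
t=1: S=-2, d=4, jump=0, S_2=-2
t=2: S=-2, d=3, jump=0, S_3=-2
t=3: S=-2, d=3, jump=0, S_4=-2
t=4: S=-2, d=4, jump=0, S_5=-2
t=5: S=-2, d=4, jump=0, S_6=-2
t=6: S=-2, d=2, jump=4, S_7=2
t=7: S=2, d=4, jump=0, S_8=2
t=8: S=2, d=0, jump=4, S_9=6
t=9: S=6, d=0, jump=4, S_10=10
t=10: S=10, d=1, jump=1, S_11=11

11


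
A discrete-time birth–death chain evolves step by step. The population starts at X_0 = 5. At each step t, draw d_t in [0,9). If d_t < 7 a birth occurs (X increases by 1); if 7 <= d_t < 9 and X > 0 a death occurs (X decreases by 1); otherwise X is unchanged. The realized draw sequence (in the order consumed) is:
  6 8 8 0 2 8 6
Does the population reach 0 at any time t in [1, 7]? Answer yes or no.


no

t=0: X=5, d=6 → birth, X_1=6
t=1: X=6, d=8 → death, X_2=5
t=2: X=5, d=8 → death, X_3=4
t=3: X=4, d=0 → birth, X_4=5
t=4: X=5, d=2 → birth, X_5=6
t=5: X=6, d=8 → death, X_6=5
t=6: X=5, d=6 → birth, X_7=6


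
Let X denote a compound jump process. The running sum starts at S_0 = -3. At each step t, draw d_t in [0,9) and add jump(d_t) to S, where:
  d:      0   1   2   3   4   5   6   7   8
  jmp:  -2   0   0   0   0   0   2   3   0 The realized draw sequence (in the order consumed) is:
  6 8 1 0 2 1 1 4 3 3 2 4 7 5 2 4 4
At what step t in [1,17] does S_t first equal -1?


1

t=0: S=-3, d=6, jump=2, S_1=-1
t=1: S=-1, d=8, jump=0, S_2=-1
t=2: S=-1, d=1, jump=0, S_3=-1
t=3: S=-1, d=0, jump=-2, S_4=-3
t=4: S=-3, d=2, jump=0, S_5=-3
t=5: S=-3, d=1, jump=0, S_6=-3
t=6: S=-3, d=1, jump=0, S_7=-3
t=7: S=-3, d=4, jump=0, S_8=-3
t=8: S=-3, d=3, jump=0, S_9=-3
t=9: S=-3, d=3, jump=0, S_10=-3
t=10: S=-3, d=2, jump=0, S_11=-3
t=11: S=-3, d=4, jump=0, S_12=-3
t=12: S=-3, d=7, jump=3, S_13=0
t=13: S=0, d=5, jump=0, S_14=0
t=14: S=0, d=2, jump=0, S_15=0
t=15: S=0, d=4, jump=0, S_16=0
t=16: S=0, d=4, jump=0, S_17=0


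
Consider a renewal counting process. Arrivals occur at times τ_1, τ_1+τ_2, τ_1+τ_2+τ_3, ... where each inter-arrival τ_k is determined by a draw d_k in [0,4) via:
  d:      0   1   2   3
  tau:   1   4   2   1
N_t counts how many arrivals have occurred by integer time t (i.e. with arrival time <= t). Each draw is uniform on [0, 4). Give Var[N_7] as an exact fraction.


25775/16384

Inter-arrival values over d=0..3: [1, 4, 2, 1]
Each d has probability 1/4, so the pmf of τ is: f(1) = 1/2, f(2) = 1/4, f(4) = 1/4
Let p_n(j) = P(N_n = j), with p_0 = [1]. Condition on τ_1: p_n(0) = P(τ > n), and for j >= 1, p_n(j) = Σ_{k<=n} f(k)·p_{n−k}(j−1)
p_1 = [1/2, 1/2]  (j = 0..1)
p_2 = [1/4, 1/2, 1/4]  (j = 0..2)
p_3 = [1/4, 1/4, 3/8, 1/8]  (j = 0..3)
p_4 = [0, 7/16, 1/4, 1/4, 1/16]  (j = 0..4)
p_5 = [0, 3/16, 13/32, 7/32, 5/32, 1/32]  (j = 0..5)
p_6 = [0, 1/16, 21/64, 21/64, 11/64, 3/32, 1/64]  (j = 0..6)
p_7 = [0, 1/16, 9/64, 23/64, 1/4, 1/8, 7/128, 1/128]  (j = 0..7)
E[N_7] = Σ j·p_7(j) = 439/128;  E[N_7²] = Σ j²·p_7(j) = 1707/128
Var[N_7] = 1707/128 − (439/128)² = 25775/16384


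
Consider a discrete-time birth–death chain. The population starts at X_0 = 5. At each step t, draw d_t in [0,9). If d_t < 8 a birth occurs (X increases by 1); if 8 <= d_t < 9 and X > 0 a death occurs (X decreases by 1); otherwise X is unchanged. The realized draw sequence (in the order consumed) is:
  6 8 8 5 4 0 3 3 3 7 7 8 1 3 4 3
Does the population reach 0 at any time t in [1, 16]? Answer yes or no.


no

t=0: X=5, d=6 → birth, X_1=6
t=1: X=6, d=8 → death, X_2=5
t=2: X=5, d=8 → death, X_3=4
t=3: X=4, d=5 → birth, X_4=5
t=4: X=5, d=4 → birth, X_5=6
t=5: X=6, d=0 → birth, X_6=7
t=6: X=7, d=3 → birth, X_7=8
t=7: X=8, d=3 → birth, X_8=9
t=8: X=9, d=3 → birth, X_9=10
t=9: X=10, d=7 → birth, X_10=11
t=10: X=11, d=7 → birth, X_11=12
t=11: X=12, d=8 → death, X_12=11
t=12: X=11, d=1 → birth, X_13=12
t=13: X=12, d=3 → birth, X_14=13
t=14: X=13, d=4 → birth, X_15=14
t=15: X=14, d=3 → birth, X_16=15
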